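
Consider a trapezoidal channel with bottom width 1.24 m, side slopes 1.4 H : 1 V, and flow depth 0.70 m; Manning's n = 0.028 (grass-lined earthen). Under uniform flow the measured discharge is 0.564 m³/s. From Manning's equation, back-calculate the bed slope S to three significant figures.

0.000322

A = (b + z·y)·y = (1.24 + 1.4×0.70)×0.70 = 1.554 m²
P = b + 2y√(1+z²) = 1.24 + 2×0.70×√(1+1.4²) = 3.649 m
R = A/P = 1.554/3.649 = 0.4259 m
S = (Q·n / (1·A·R^(2/3)))² = (0.564×0.028 / (1×1.554×0.5661))² = 0.0003223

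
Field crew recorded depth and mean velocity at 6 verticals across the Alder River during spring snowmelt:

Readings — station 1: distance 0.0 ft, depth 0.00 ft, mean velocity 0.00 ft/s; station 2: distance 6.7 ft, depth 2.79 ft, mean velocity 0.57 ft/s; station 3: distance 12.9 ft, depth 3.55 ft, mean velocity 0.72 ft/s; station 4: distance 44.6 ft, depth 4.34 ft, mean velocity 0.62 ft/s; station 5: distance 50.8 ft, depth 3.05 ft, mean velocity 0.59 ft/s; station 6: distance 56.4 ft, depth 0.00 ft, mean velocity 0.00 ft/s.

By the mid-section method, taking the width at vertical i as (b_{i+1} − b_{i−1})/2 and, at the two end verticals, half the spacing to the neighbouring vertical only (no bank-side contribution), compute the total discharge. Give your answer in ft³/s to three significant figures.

120 ft³/s

w_2 = (12.9 − 0.0)/2 = 6.45 ft; q_2 = 0.57 × 2.79 × 6.45 = 10.26 ft³/s
w_3 = (44.6 − 6.7)/2 = 18.95 ft; q_3 = 0.72 × 3.55 × 18.95 = 48.44 ft³/s
w_4 = (50.8 − 12.9)/2 = 18.95 ft; q_4 = 0.62 × 4.34 × 18.95 = 50.99 ft³/s
w_5 = (56.4 − 44.6)/2 = 5.9 ft; q_5 = 0.59 × 3.05 × 5.9 = 10.62 ft³/s
Stations 1, 6 contribute zero (depth or velocity is 0).
Q = Σ qᵢ = 120.3 ft³/s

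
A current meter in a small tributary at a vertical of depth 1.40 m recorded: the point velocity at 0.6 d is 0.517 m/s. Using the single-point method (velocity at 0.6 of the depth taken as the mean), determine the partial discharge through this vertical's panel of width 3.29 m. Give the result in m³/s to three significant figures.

2.38 m³/s

v̄ = v₀.₆ = 0.517 m/s
q = v̄ × d × w = 0.5170 × 1.40 × 3.29 = 2.381 m³/s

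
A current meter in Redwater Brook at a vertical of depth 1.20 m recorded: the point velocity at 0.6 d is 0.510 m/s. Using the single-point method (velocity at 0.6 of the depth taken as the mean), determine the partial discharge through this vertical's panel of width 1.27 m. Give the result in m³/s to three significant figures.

0.777 m³/s

v̄ = v₀.₆ = 0.510 m/s
q = v̄ × d × w = 0.5100 × 1.20 × 1.27 = 0.7772 m³/s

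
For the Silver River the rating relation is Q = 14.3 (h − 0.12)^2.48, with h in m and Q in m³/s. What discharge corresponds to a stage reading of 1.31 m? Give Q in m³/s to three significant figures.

22.0 m³/s

Q = 14.3 × (1.31 − 0.12)^2.48 = 14.3 × 1.19^2.48 = 22.01 m³/s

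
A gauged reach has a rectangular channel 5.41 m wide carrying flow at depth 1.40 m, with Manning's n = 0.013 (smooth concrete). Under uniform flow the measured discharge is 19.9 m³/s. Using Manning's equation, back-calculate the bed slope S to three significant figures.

0.00130

A = b·y = 5.41 × 1.40 = 7.574 m²
P = b + 2y = 5.41 + 2×1.40 = 8.210 m
R = A/P = 7.574/8.210 = 0.9225 m
S = (Q·n / (1·A·R^(2/3)))² = (19.9×0.013 / (1×7.574×0.9477))² = 0.001299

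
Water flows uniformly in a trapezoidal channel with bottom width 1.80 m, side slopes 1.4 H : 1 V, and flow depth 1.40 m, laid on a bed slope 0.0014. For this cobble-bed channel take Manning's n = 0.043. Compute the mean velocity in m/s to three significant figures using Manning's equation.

A = (b + z·y)·y = (1.80 + 1.4×1.40)×1.40 = 5.264 m²
P = b + 2y√(1+z²) = 1.80 + 2×1.40×√(1+1.4²) = 6.617 m
R = A/P = 5.264/6.617 = 0.7955 m
Q = (1/n)·A·R^(2/3)·S^(1/2) = (1/0.043) × 5.264 × 0.7955^(2/3) × 0.0014^(1/2) = 3.932 m³/s
V = Q/A = 3.932/5.264 = 0.7471 m/s

0.747 m/s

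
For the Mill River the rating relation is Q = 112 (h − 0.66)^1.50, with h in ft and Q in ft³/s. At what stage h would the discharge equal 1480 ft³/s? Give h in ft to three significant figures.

h − h₀ = (Q/C)^(1/b) = (1480/112)^(1/1.50) = 5.589 ft
h = 0.66 + 5.589 = 6.249 ft

6.25 ft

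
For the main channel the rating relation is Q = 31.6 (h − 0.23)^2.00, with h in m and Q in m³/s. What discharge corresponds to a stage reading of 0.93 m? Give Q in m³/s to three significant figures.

Q = 31.6 × (0.93 − 0.23)^2.00 = 31.6 × 0.7^2.00 = 15.48 m³/s

15.5 m³/s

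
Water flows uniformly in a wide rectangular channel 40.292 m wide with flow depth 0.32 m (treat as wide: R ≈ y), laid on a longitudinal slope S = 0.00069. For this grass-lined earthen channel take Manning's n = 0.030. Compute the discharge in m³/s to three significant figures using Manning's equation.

A = b·y = 40.292 × 0.32 = 12.89 m²
Wide channel: R ≈ y = 0.32 m
Q = (1/n)·A·R^(2/3)·S^(1/2) = (1/0.030) × 12.89 × 0.3200^(2/3) × 0.00069^(1/2) = 5.282 m³/s

5.28 m³/s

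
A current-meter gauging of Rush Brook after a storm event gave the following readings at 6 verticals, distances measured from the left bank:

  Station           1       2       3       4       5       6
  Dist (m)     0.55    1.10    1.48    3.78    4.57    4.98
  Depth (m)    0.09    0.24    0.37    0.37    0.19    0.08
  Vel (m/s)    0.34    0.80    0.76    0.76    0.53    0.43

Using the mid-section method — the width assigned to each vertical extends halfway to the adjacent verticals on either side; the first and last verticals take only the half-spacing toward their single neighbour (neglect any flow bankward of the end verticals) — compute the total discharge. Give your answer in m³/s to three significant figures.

w_1 = (1.10 − 0.55)/2 = 0.275 m; q_1 = 0.34 × 0.09 × 0.275 = 0.008415 m³/s
w_2 = (1.48 − 0.55)/2 = 0.465 m; q_2 = 0.80 × 0.24 × 0.465 = 0.08928 m³/s
w_3 = (3.78 − 1.10)/2 = 1.34 m; q_3 = 0.76 × 0.37 × 1.34 = 0.3768 m³/s
w_4 = (4.57 − 1.48)/2 = 1.545 m; q_4 = 0.76 × 0.37 × 1.545 = 0.4345 m³/s
w_5 = (4.98 − 3.78)/2 = 0.6 m; q_5 = 0.53 × 0.19 × 0.6 = 0.06042 m³/s
w_6 = (4.98 − 4.57)/2 = 0.205 m; q_6 = 0.43 × 0.08 × 0.205 = 0.007052 m³/s
Q = Σ qᵢ = 0.9764 m³/s

0.976 m³/s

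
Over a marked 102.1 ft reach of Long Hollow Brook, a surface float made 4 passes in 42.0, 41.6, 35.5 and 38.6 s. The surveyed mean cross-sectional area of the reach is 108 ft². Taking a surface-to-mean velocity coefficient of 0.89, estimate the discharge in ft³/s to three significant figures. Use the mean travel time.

t̄ = (42.0 + 41.6 + 35.5 + 38.6) / 4 = 39.425 s
v_surface = L / t̄ = 102.1 / 39.425 = 2.590 ft/s
v_mean = 0.89 × 2.590 = 2.305 ft/s
Q = A × v_mean = 108 × 2.305 = 248.9 ft³/s

249 ft³/s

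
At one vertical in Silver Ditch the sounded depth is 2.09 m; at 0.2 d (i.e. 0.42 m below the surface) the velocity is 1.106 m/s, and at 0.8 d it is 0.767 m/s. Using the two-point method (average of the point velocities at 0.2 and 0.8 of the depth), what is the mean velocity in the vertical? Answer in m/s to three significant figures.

v̄ = (1.106 + 0.767) / 2 = 0.9365 m/s

0.937 m/s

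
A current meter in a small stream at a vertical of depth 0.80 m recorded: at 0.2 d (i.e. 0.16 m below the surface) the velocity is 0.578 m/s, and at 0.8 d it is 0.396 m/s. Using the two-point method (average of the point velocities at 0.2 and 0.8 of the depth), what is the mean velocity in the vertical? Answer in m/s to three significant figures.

v̄ = (0.578 + 0.396) / 2 = 0.4870 m/s

0.487 m/s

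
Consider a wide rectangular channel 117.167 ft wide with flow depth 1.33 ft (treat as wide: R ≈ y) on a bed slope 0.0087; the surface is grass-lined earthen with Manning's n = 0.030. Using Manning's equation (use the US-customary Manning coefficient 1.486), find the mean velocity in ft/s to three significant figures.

A = b·y = 117.167 × 1.33 = 155.8 ft²
Wide channel: R ≈ y = 1.33 ft
Q = (1.486/n)·A·R^(2/3)·S^(1/2) = (1.486/0.030) × 155.8 × 1.330^(2/3) × 0.0087^(1/2) = 870.7 ft³/s
V = Q/A = 870.7/155.8 = 5.588 ft/s

5.59 ft/s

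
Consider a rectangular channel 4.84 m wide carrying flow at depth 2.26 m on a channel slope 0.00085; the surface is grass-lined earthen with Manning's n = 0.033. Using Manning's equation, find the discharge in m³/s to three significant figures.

A = b·y = 4.84 × 2.26 = 10.94 m²
P = b + 2y = 4.84 + 2×2.26 = 9.360 m
R = A/P = 10.94/9.360 = 1.169 m
Q = (1/n)·A·R^(2/3)·S^(1/2) = (1/0.033) × 10.94 × 1.169^(2/3) × 0.00085^(1/2) = 10.72 m³/s

10.7 m³/s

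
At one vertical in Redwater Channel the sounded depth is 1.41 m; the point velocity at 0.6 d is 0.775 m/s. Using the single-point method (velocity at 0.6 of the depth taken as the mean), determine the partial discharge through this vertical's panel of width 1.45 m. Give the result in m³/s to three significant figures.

1.58 m³/s

v̄ = v₀.₆ = 0.775 m/s
q = v̄ × d × w = 0.7750 × 1.41 × 1.45 = 1.584 m³/s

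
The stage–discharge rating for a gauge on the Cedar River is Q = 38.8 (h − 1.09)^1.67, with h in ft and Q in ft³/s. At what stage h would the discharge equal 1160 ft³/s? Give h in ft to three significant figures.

h − h₀ = (Q/C)^(1/b) = (1160/38.8)^(1/1.67) = 7.649 ft
h = 1.09 + 7.649 = 8.739 ft

8.74 ft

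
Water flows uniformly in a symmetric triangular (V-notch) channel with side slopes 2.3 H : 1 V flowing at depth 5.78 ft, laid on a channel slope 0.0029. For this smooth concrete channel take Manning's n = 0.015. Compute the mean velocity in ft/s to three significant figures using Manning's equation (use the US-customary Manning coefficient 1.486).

10.2 ft/s

A = z·y² = 2.3×5.78² = 76.84 ft²
P = 2y√(1+z²) = 2×5.78×√(1+2.3²) = 28.99 ft
R = A/P = 76.84/28.99 = 2.650 ft
Q = (1.486/n)·A·R^(2/3)·S^(1/2) = (1.486/0.015) × 76.84 × 2.650^(2/3) × 0.0029^(1/2) = 785.1 ft³/s
V = Q/A = 785.1/76.84 = 10.22 ft/s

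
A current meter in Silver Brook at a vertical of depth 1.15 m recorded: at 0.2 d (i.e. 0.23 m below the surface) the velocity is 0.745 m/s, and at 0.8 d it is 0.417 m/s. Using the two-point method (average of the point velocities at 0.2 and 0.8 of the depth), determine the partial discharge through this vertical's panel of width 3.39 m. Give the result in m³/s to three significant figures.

v̄ = (0.745 + 0.417) / 2 = 0.5810 m/s
q = v̄ × d × w = 0.5810 × 1.15 × 3.39 = 2.265 m³/s

2.27 m³/s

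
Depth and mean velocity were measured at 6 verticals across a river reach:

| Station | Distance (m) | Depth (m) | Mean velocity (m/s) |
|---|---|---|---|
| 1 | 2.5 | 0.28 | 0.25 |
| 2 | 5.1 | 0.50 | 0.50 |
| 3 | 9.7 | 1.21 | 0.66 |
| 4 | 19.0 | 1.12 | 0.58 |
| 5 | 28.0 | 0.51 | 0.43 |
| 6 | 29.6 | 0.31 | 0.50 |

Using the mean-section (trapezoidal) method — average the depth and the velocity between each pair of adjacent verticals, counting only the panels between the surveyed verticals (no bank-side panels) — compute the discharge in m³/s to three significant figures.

Panel 1-2: Δb = 2.6 m, d̄ = (0.28+0.50)/2 = 0.39, v̄ = (0.25+0.50)/2 = 0.375 → q = 2.6×0.39×0.375 = 0.3803 m³/s
Panel 2-3: Δb = 4.6 m, d̄ = (0.50+1.21)/2 = 0.855, v̄ = (0.50+0.66)/2 = 0.58 → q = 4.6×0.855×0.58 = 2.281 m³/s
Panel 3-4: Δb = 9.3 m, d̄ = (1.21+1.12)/2 = 1.165, v̄ = (0.66+0.58)/2 = 0.62 → q = 9.3×1.165×0.62 = 6.717 m³/s
Panel 4-5: Δb = 9 m, d̄ = (1.12+0.51)/2 = 0.815, v̄ = (0.58+0.43)/2 = 0.505 → q = 9×0.815×0.505 = 3.704 m³/s
Panel 5-6: Δb = 1.6 m, d̄ = (0.51+0.31)/2 = 0.41, v̄ = (0.43+0.50)/2 = 0.465 → q = 1.6×0.41×0.465 = 0.3050 m³/s
Q = Σ q = 13.39 m³/s

13.4 m³/s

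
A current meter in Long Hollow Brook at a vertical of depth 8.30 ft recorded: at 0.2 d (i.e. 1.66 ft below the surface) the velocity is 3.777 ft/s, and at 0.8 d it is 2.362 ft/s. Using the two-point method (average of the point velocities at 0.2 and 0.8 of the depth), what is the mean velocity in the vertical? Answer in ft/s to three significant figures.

3.07 ft/s

v̄ = (3.777 + 2.362) / 2 = 3.070 ft/s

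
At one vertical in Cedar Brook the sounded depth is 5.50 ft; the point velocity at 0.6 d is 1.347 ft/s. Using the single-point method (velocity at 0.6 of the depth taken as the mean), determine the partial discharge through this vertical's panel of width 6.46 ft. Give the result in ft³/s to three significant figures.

v̄ = v₀.₆ = 1.347 ft/s
q = v̄ × d × w = 1.347 × 5.50 × 6.46 = 47.86 ft³/s

47.9 ft³/s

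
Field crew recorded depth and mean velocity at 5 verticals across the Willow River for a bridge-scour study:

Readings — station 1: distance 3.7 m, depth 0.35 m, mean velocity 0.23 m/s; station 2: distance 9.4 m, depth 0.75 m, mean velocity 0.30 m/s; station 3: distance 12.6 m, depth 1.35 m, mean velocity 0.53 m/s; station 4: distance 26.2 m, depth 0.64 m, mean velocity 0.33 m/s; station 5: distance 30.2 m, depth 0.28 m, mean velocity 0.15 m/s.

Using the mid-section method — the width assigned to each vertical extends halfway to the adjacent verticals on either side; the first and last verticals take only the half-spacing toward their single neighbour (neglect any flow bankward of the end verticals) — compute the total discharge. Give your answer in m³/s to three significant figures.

9.18 m³/s

w_1 = (9.4 − 3.7)/2 = 2.85 m; q_1 = 0.23 × 0.35 × 2.85 = 0.2294 m³/s
w_2 = (12.6 − 3.7)/2 = 4.45 m; q_2 = 0.30 × 0.75 × 4.45 = 1.001 m³/s
w_3 = (26.2 − 9.4)/2 = 8.4 m; q_3 = 0.53 × 1.35 × 8.4 = 6.010 m³/s
w_4 = (30.2 − 12.6)/2 = 8.8 m; q_4 = 0.33 × 0.64 × 8.8 = 1.859 m³/s
w_5 = (30.2 − 26.2)/2 = 2 m; q_5 = 0.15 × 0.28 × 2 = 0.08400 m³/s
Q = Σ qᵢ = 9.183 m³/s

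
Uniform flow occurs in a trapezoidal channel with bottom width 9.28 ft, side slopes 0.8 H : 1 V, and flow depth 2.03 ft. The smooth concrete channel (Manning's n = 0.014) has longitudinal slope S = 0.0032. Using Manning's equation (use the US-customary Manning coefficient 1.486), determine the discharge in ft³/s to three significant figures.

176 ft³/s

A = (b + z·y)·y = (9.28 + 0.8×2.03)×2.03 = 22.14 ft²
P = b + 2y√(1+z²) = 9.28 + 2×2.03×√(1+0.8²) = 14.48 ft
R = A/P = 22.14/14.48 = 1.529 ft
Q = (1.486/n)·A·R^(2/3)·S^(1/2) = (1.486/0.014) × 22.14 × 1.529^(2/3) × 0.0032^(1/2) = 176.4 ft³/s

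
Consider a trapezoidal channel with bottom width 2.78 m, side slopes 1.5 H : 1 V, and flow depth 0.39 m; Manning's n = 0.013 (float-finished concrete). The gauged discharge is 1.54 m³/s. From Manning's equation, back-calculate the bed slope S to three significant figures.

A = (b + z·y)·y = (2.78 + 1.5×0.39)×0.39 = 1.312 m²
P = b + 2y√(1+z²) = 2.78 + 2×0.39×√(1+1.5²) = 4.186 m
R = A/P = 1.312/4.186 = 0.3135 m
S = (Q·n / (1·A·R^(2/3)))² = (1.54×0.013 / (1×1.312×0.4615))² = 0.001093

0.00109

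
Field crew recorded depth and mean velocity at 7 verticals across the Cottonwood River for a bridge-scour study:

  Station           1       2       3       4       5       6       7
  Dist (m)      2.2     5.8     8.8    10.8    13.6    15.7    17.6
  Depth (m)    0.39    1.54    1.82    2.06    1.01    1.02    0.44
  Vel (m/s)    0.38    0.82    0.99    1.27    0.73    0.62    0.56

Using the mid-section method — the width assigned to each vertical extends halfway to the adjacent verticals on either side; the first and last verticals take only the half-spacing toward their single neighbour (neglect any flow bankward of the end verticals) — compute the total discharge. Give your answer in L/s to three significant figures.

w_1 = (5.8 − 2.2)/2 = 1.8 m; q_1 = 0.38 × 0.39 × 1.8 = 0.2668 m³/s
w_2 = (8.8 − 2.2)/2 = 3.3 m; q_2 = 0.82 × 1.54 × 3.3 = 4.167 m³/s
w_3 = (10.8 − 5.8)/2 = 2.5 m; q_3 = 0.99 × 1.82 × 2.5 = 4.505 m³/s
w_4 = (13.6 − 8.8)/2 = 2.4 m; q_4 = 1.27 × 2.06 × 2.4 = 6.279 m³/s
w_5 = (15.7 − 10.8)/2 = 2.45 m; q_5 = 0.73 × 1.01 × 2.45 = 1.806 m³/s
w_6 = (17.6 − 13.6)/2 = 2 m; q_6 = 0.62 × 1.02 × 2 = 1.265 m³/s
w_7 = (17.6 − 15.7)/2 = 0.95 m; q_7 = 0.56 × 0.44 × 0.95 = 0.2341 m³/s
Q = Σ qᵢ = 18.52 m³/s
= 18.52 × 1000 = 18520 L/s

18500 L/s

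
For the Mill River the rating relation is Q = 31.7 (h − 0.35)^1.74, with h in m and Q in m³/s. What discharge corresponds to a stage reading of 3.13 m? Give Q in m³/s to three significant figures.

Q = 31.7 × (3.13 − 0.35)^1.74 = 31.7 × 2.78^1.74 = 187.8 m³/s

188 m³/s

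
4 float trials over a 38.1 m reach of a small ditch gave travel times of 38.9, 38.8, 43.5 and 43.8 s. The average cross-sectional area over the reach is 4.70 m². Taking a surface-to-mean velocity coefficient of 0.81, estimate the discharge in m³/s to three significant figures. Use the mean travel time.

t̄ = (38.9 + 38.8 + 43.5 + 43.8) / 4 = 41.25 s
v_surface = L / t̄ = 38.1 / 41.25 = 0.9236 m/s
v_mean = 0.81 × 0.9236 = 0.7481 m/s
Q = A × v_mean = 4.70 × 0.7481 = 3.516 m³/s

3.52 m³/s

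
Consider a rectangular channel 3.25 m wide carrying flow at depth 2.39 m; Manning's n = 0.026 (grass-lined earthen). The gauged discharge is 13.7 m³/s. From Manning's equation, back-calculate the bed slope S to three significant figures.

A = b·y = 3.25 × 2.39 = 7.768 m²
P = b + 2y = 3.25 + 2×2.39 = 8.030 m
R = A/P = 7.768/8.030 = 0.9673 m
S = (Q·n / (1·A·R^(2/3)))² = (13.7×0.026 / (1×7.768×0.9781))² = 0.002198

0.00220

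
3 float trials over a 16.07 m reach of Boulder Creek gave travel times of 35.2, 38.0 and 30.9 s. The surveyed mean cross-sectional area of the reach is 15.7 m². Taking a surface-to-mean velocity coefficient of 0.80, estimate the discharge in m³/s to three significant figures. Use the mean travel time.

5.82 m³/s

t̄ = (35.2 + 38.0 + 30.9) / 3 = 34.7 s
v_surface = L / t̄ = 16.07 / 34.7 = 0.4631 m/s
v_mean = 0.80 × 0.4631 = 0.3705 m/s
Q = A × v_mean = 15.7 × 0.3705 = 5.817 m³/s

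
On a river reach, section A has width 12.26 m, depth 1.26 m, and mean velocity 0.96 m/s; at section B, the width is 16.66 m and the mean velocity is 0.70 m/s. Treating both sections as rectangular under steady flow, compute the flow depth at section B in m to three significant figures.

Q = A₁V₁ = (12.26×1.26) × 0.96 = 14.83 m³/s
d₂ = Q/(b₂ V₂) = 14.83/(16.66×0.70) = 1.272 m

1.27 m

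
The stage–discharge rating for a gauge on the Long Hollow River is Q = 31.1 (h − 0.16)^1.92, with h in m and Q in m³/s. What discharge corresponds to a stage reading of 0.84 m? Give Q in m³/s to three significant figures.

Q = 31.1 × (0.84 − 0.16)^1.92 = 31.1 × 0.68^1.92 = 14.83 m³/s

14.8 m³/s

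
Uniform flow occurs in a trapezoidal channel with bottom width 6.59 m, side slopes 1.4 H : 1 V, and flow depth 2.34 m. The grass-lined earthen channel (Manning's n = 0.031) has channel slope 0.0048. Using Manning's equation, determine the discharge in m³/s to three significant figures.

69.9 m³/s

A = (b + z·y)·y = (6.59 + 1.4×2.34)×2.34 = 23.09 m²
P = b + 2y√(1+z²) = 6.59 + 2×2.34×√(1+1.4²) = 14.64 m
R = A/P = 23.09/14.64 = 1.577 m
Q = (1/n)·A·R^(2/3)·S^(1/2) = (1/0.031) × 23.09 × 1.577^(2/3) × 0.0048^(1/2) = 69.90 m³/s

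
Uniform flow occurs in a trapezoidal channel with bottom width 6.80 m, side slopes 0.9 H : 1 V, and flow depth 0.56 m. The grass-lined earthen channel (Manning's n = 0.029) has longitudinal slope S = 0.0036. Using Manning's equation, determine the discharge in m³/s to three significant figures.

5.28 m³/s

A = (b + z·y)·y = (6.80 + 0.9×0.56)×0.56 = 4.090 m²
P = b + 2y√(1+z²) = 6.80 + 2×0.56×√(1+0.9²) = 8.307 m
R = A/P = 4.090/8.307 = 0.4924 m
Q = (1/n)·A·R^(2/3)·S^(1/2) = (1/0.029) × 4.090 × 0.4924^(2/3) × 0.0036^(1/2) = 5.277 m³/s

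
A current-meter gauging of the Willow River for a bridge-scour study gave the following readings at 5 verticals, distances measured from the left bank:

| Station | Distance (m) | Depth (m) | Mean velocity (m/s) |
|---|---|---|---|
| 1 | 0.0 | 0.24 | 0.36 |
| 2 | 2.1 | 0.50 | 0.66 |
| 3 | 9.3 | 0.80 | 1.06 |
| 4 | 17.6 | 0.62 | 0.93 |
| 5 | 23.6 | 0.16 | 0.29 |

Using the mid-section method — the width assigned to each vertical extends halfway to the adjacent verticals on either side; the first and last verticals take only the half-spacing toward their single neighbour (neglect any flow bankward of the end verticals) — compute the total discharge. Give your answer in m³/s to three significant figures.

12.5 m³/s

w_1 = (2.1 − 0.0)/2 = 1.05 m; q_1 = 0.36 × 0.24 × 1.05 = 0.09072 m³/s
w_2 = (9.3 − 0.0)/2 = 4.65 m; q_2 = 0.66 × 0.50 × 4.65 = 1.535 m³/s
w_3 = (17.6 − 2.1)/2 = 7.75 m; q_3 = 1.06 × 0.80 × 7.75 = 6.572 m³/s
w_4 = (23.6 − 9.3)/2 = 7.15 m; q_4 = 0.93 × 0.62 × 7.15 = 4.123 m³/s
w_5 = (23.6 − 17.6)/2 = 3 m; q_5 = 0.29 × 0.16 × 3 = 0.1392 m³/s
Q = Σ qᵢ = 12.46 m³/s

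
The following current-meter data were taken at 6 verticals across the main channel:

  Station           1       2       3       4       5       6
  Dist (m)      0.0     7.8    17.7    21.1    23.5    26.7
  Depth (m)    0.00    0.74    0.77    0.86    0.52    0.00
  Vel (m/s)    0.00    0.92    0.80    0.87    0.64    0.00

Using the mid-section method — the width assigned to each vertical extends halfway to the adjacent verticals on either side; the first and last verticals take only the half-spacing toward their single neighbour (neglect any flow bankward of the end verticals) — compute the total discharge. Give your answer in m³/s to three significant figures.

w_2 = (17.7 − 0.0)/2 = 8.85 m; q_2 = 0.92 × 0.74 × 8.85 = 6.025 m³/s
w_3 = (21.1 − 7.8)/2 = 6.65 m; q_3 = 0.80 × 0.77 × 6.65 = 4.096 m³/s
w_4 = (23.5 − 17.7)/2 = 2.9 m; q_4 = 0.87 × 0.86 × 2.9 = 2.170 m³/s
w_5 = (26.7 − 21.1)/2 = 2.8 m; q_5 = 0.64 × 0.52 × 2.8 = 0.9318 m³/s
Stations 1, 6 contribute zero (depth or velocity is 0).
Q = Σ qᵢ = 13.22 m³/s

13.2 m³/s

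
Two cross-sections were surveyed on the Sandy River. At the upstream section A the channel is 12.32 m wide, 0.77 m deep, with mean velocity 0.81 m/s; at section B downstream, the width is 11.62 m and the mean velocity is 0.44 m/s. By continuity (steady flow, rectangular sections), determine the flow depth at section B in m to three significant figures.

1.50 m

Q = A₁V₁ = (12.32×0.77) × 0.81 = 7.684 m³/s
d₂ = Q/(b₂ V₂) = 7.684/(11.62×0.44) = 1.503 m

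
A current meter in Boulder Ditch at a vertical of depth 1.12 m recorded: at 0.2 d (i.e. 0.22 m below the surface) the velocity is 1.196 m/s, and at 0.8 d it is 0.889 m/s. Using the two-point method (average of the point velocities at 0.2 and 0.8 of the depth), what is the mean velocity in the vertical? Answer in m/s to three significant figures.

v̄ = (1.196 + 0.889) / 2 = 1.043 m/s

1.04 m/s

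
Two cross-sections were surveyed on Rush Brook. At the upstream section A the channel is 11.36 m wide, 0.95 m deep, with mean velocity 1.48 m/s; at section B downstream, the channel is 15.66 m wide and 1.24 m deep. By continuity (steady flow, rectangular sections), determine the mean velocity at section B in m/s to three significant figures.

Q = A₁V₁ = (11.36×0.95) × 1.48 = 15.97 m³/s
A₂ = 15.66 × 1.24 = 19.42 m²
V₂ = Q/A₂ = 15.97/19.42 = 0.8225 m/s

0.823 m/s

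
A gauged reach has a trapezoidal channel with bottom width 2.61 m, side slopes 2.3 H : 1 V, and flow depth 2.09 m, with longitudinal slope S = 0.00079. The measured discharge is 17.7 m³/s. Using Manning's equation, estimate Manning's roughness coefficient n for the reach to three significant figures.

A = (b + z·y)·y = (2.61 + 2.3×2.09)×2.09 = 15.50 m²
P = b + 2y√(1+z²) = 2.61 + 2×2.09×√(1+2.3²) = 13.09 m
R = A/P = 15.50/13.09 = 1.184 m
n = (1/Q)·A·R^(2/3)·S^(1/2) = (1/17.7) × 15.50 × 1.119 × 0.02811 = 0.02755

0.0275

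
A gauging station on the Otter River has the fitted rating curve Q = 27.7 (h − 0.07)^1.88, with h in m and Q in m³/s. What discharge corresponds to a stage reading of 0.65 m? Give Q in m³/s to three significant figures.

Q = 27.7 × (0.65 − 0.07)^1.88 = 27.7 × 0.58^1.88 = 9.948 m³/s

9.95 m³/s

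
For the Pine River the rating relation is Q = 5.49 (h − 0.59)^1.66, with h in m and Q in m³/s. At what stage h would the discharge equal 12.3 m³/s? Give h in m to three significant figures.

h − h₀ = (Q/C)^(1/b) = (12.3/5.49)^(1/1.66) = 1.626 m
h = 0.59 + 1.626 = 2.216 m

2.22 m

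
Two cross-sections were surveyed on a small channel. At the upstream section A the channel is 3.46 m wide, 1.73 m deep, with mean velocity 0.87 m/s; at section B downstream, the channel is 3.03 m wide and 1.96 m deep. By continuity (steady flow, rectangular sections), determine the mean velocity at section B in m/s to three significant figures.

Q = A₁V₁ = (3.46×1.73) × 0.87 = 5.208 m³/s
A₂ = 3.03 × 1.96 = 5.939 m²
V₂ = Q/A₂ = 5.208/5.939 = 0.8769 m/s

0.877 m/s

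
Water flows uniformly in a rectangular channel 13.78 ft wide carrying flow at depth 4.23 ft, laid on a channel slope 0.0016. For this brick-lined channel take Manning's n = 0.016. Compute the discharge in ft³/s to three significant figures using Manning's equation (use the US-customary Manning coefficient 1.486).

412 ft³/s

A = b·y = 13.78 × 4.23 = 58.29 ft²
P = b + 2y = 13.78 + 2×4.23 = 22.24 ft
R = A/P = 58.29/22.24 = 2.621 ft
Q = (1.486/n)·A·R^(2/3)·S^(1/2) = (1.486/0.016) × 58.29 × 2.621^(2/3) × 0.0016^(1/2) = 411.6 ft³/s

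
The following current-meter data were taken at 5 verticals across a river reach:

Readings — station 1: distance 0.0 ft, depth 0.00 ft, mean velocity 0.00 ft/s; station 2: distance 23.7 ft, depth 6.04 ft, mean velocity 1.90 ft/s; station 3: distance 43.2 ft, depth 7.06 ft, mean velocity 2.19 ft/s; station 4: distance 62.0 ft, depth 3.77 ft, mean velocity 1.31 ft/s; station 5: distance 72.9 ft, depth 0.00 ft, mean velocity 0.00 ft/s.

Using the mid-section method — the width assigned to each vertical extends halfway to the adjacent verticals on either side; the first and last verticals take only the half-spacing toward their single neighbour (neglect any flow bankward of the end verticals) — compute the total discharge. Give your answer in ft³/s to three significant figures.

w_2 = (43.2 − 0.0)/2 = 21.6 ft; q_2 = 1.90 × 6.04 × 21.6 = 247.9 ft³/s
w_3 = (62.0 − 23.7)/2 = 19.15 ft; q_3 = 2.19 × 7.06 × 19.15 = 296.1 ft³/s
w_4 = (72.9 − 43.2)/2 = 14.85 ft; q_4 = 1.31 × 3.77 × 14.85 = 73.34 ft³/s
Stations 1, 5 contribute zero (depth or velocity is 0).
Q = Σ qᵢ = 617.3 ft³/s

617 ft³/s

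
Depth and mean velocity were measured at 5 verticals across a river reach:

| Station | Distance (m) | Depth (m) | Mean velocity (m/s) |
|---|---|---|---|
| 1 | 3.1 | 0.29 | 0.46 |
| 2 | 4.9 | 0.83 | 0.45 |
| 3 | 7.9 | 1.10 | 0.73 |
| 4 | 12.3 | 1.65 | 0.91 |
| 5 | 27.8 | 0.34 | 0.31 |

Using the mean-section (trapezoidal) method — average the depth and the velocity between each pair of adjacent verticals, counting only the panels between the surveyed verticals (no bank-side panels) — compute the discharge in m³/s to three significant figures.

Panel 1-2: Δb = 1.8 m, d̄ = (0.29+0.83)/2 = 0.56, v̄ = (0.46+0.45)/2 = 0.455 → q = 1.8×0.56×0.455 = 0.4586 m³/s
Panel 2-3: Δb = 3 m, d̄ = (0.83+1.10)/2 = 0.965, v̄ = (0.45+0.73)/2 = 0.59 → q = 3×0.965×0.59 = 1.708 m³/s
Panel 3-4: Δb = 4.4 m, d̄ = (1.10+1.65)/2 = 1.375, v̄ = (0.73+0.91)/2 = 0.82 → q = 4.4×1.375×0.82 = 4.961 m³/s
Panel 4-5: Δb = 15.5 m, d̄ = (1.65+0.34)/2 = 0.995, v̄ = (0.91+0.31)/2 = 0.61 → q = 15.5×0.995×0.61 = 9.408 m³/s
Q = Σ q = 16.54 m³/s

16.5 m³/s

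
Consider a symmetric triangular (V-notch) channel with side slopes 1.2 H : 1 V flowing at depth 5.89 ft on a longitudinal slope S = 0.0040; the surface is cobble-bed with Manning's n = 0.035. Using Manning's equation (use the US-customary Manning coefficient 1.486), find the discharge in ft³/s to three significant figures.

A = z·y² = 1.2×5.89² = 41.63 ft²
P = 2y√(1+z²) = 2×5.89×√(1+1.2²) = 18.40 ft
R = A/P = 41.63/18.40 = 2.262 ft
Q = (1.486/n)·A·R^(2/3)·S^(1/2) = (1.486/0.035) × 41.63 × 2.262^(2/3) × 0.0040^(1/2) = 192.7 ft³/s

193 ft³/s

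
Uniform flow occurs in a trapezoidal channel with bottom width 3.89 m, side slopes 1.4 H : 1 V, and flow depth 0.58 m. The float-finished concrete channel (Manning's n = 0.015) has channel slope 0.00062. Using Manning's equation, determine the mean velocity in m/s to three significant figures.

A = (b + z·y)·y = (3.89 + 1.4×0.58)×0.58 = 2.727 m²
P = b + 2y√(1+z²) = 3.89 + 2×0.58×√(1+1.4²) = 5.886 m
R = A/P = 2.727/5.886 = 0.4634 m
Q = (1/n)·A·R^(2/3)·S^(1/2) = (1/0.015) × 2.727 × 0.4634^(2/3) × 0.00062^(1/2) = 2.711 m³/s
V = Q/A = 2.711/2.727 = 0.9940 m/s

0.994 m/s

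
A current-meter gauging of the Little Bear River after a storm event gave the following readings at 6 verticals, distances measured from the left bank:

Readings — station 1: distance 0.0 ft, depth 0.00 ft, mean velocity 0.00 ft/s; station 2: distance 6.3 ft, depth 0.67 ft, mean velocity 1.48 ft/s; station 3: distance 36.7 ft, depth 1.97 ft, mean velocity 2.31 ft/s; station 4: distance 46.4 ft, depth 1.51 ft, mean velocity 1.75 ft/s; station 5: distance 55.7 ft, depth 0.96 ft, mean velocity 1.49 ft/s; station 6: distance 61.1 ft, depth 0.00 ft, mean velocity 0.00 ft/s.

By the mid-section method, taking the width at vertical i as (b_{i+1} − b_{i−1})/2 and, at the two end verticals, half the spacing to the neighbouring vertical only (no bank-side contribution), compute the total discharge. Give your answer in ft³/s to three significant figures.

145 ft³/s

w_2 = (36.7 − 0.0)/2 = 18.35 ft; q_2 = 1.48 × 0.67 × 18.35 = 18.20 ft³/s
w_3 = (46.4 − 6.3)/2 = 20.05 ft; q_3 = 2.31 × 1.97 × 20.05 = 91.24 ft³/s
w_4 = (55.7 − 36.7)/2 = 9.5 ft; q_4 = 1.75 × 1.51 × 9.5 = 25.10 ft³/s
w_5 = (61.1 − 46.4)/2 = 7.35 ft; q_5 = 1.49 × 0.96 × 7.35 = 10.51 ft³/s
Stations 1, 6 contribute zero (depth or velocity is 0).
Q = Σ qᵢ = 145.1 ft³/s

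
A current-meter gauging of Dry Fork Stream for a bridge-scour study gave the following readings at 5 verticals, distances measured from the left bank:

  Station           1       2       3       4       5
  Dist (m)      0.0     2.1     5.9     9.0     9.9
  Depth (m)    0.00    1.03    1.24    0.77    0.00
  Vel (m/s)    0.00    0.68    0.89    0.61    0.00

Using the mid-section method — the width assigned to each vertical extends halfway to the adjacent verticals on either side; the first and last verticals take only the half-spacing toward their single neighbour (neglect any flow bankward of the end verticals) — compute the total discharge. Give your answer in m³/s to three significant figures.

w_2 = (5.9 − 0.0)/2 = 2.95 m; q_2 = 0.68 × 1.03 × 2.95 = 2.066 m³/s
w_3 = (9.0 − 2.1)/2 = 3.45 m; q_3 = 0.89 × 1.24 × 3.45 = 3.807 m³/s
w_4 = (9.9 − 5.9)/2 = 2 m; q_4 = 0.61 × 0.77 × 2 = 0.9394 m³/s
Stations 1, 5 contribute zero (depth or velocity is 0).
Q = Σ qᵢ = 6.813 m³/s

6.81 m³/s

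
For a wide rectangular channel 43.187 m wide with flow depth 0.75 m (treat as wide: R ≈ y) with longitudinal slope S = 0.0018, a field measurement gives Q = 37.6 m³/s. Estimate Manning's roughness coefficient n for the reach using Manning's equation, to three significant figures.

A = b·y = 43.187 × 0.75 = 32.39 m²
Wide channel: R ≈ y = 0.75 m
n = (1/Q)·A·R^(2/3)·S^(1/2) = (1/37.6) × 32.39 × 0.8255 × 0.04243 = 0.03017

0.0302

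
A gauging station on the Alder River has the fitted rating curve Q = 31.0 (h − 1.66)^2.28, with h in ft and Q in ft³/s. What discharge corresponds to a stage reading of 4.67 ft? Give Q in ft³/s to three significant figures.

382 ft³/s

Q = 31.0 × (4.67 − 1.66)^2.28 = 31.0 × 3.01^2.28 = 382.4 ft³/s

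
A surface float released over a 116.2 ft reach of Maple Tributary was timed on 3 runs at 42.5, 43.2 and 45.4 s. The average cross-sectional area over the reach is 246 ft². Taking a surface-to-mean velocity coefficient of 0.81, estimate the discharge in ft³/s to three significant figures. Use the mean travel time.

t̄ = (42.5 + 43.2 + 45.4) / 3 = 43.7 s
v_surface = L / t̄ = 116.2 / 43.7 = 2.659 ft/s
v_mean = 0.81 × 2.659 = 2.154 ft/s
Q = A × v_mean = 246 × 2.154 = 529.8 ft³/s

530 ft³/s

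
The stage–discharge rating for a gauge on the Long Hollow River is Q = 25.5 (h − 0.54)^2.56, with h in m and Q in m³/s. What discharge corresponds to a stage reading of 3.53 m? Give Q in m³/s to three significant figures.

421 m³/s

Q = 25.5 × (3.53 − 0.54)^2.56 = 25.5 × 2.99^2.56 = 421.0 m³/s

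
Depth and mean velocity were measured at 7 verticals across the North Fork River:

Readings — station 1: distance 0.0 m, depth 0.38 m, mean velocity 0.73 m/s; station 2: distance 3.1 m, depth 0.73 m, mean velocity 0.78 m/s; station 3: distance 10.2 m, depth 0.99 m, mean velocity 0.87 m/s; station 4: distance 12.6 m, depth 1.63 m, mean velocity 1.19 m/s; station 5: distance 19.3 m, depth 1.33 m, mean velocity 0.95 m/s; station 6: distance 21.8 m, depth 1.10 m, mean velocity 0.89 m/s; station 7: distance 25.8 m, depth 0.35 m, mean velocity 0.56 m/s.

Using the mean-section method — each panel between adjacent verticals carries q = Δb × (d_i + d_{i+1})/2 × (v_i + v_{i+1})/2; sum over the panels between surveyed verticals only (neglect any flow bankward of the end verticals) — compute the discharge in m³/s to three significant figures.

Panel 1-2: Δb = 3.1 m, d̄ = (0.38+0.73)/2 = 0.555, v̄ = (0.73+0.78)/2 = 0.755 → q = 3.1×0.555×0.755 = 1.299 m³/s
Panel 2-3: Δb = 7.1 m, d̄ = (0.73+0.99)/2 = 0.86, v̄ = (0.78+0.87)/2 = 0.825 → q = 7.1×0.86×0.825 = 5.037 m³/s
Panel 3-4: Δb = 2.4 m, d̄ = (0.99+1.63)/2 = 1.31, v̄ = (0.87+1.19)/2 = 1.03 → q = 2.4×1.31×1.03 = 3.238 m³/s
Panel 4-5: Δb = 6.7 m, d̄ = (1.63+1.33)/2 = 1.48, v̄ = (1.19+0.95)/2 = 1.07 → q = 6.7×1.48×1.07 = 10.61 m³/s
Panel 5-6: Δb = 2.5 m, d̄ = (1.33+1.10)/2 = 1.215, v̄ = (0.95+0.89)/2 = 0.92 → q = 2.5×1.215×0.92 = 2.795 m³/s
Panel 6-7: Δb = 4 m, d̄ = (1.10+0.35)/2 = 0.725, v̄ = (0.89+0.56)/2 = 0.725 → q = 4×0.725×0.725 = 2.103 m³/s
Q = Σ q = 25.08 m³/s

25.1 m³/s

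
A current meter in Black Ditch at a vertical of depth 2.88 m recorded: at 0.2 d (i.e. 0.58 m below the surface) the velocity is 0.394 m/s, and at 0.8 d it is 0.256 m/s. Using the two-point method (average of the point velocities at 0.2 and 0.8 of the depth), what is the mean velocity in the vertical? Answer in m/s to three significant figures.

v̄ = (0.394 + 0.256) / 2 = 0.3250 m/s

0.325 m/s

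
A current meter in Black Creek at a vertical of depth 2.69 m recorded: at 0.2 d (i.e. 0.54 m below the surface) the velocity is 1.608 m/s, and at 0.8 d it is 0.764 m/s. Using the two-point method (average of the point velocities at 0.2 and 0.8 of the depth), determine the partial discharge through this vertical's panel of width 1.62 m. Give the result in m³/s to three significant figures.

5.17 m³/s

v̄ = (1.608 + 0.764) / 2 = 1.186 m/s
q = v̄ × d × w = 1.186 × 2.69 × 1.62 = 5.168 m³/s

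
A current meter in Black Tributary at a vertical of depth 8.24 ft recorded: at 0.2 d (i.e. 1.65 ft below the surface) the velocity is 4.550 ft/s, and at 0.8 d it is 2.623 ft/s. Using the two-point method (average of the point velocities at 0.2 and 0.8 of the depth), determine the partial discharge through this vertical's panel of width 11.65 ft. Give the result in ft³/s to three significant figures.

v̄ = (4.550 + 2.623) / 2 = 3.587 ft/s
q = v̄ × d × w = 3.587 × 8.24 × 11.65 = 344.3 ft³/s

344 ft³/s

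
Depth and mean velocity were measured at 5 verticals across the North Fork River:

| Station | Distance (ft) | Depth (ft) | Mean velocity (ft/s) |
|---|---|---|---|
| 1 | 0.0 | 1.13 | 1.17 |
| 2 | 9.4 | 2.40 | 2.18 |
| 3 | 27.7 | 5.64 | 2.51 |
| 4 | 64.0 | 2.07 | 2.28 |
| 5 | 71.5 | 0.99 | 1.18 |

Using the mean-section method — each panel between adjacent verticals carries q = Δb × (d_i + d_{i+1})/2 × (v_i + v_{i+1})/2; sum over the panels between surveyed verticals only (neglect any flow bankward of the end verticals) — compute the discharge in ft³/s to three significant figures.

Panel 1-2: Δb = 9.4 ft, d̄ = (1.13+2.40)/2 = 1.765, v̄ = (1.17+2.18)/2 = 1.675 → q = 9.4×1.765×1.675 = 27.79 ft³/s
Panel 2-3: Δb = 18.3 ft, d̄ = (2.40+5.64)/2 = 4.02, v̄ = (2.18+2.51)/2 = 2.345 → q = 18.3×4.02×2.345 = 172.5 ft³/s
Panel 3-4: Δb = 36.3 ft, d̄ = (5.64+2.07)/2 = 3.855, v̄ = (2.51+2.28)/2 = 2.395 → q = 36.3×3.855×2.395 = 335.1 ft³/s
Panel 4-5: Δb = 7.5 ft, d̄ = (2.07+0.99)/2 = 1.53, v̄ = (2.28+1.18)/2 = 1.73 → q = 7.5×1.53×1.73 = 19.85 ft³/s
Q = Σ q = 555.3 ft³/s

555 ft³/s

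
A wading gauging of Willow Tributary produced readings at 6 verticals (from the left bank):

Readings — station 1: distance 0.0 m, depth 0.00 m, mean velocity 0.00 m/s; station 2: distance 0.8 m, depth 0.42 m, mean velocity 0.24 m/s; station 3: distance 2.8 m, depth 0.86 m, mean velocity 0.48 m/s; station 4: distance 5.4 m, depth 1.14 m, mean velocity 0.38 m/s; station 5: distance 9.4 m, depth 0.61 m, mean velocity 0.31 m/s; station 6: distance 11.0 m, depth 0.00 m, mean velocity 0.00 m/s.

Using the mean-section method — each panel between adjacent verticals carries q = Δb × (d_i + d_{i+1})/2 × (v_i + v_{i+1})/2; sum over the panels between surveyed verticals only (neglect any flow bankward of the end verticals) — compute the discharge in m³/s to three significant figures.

2.88 m³/s

Panel 1-2: Δb = 0.8 m, d̄ = (0.00+0.42)/2 = 0.21, v̄ = (0.00+0.24)/2 = 0.12 → q = 0.8×0.21×0.12 = 0.02016 m³/s
Panel 2-3: Δb = 2 m, d̄ = (0.42+0.86)/2 = 0.64, v̄ = (0.24+0.48)/2 = 0.36 → q = 2×0.64×0.36 = 0.4608 m³/s
Panel 3-4: Δb = 2.6 m, d̄ = (0.86+1.14)/2 = 1, v̄ = (0.48+0.38)/2 = 0.43 → q = 2.6×1×0.43 = 1.118 m³/s
Panel 4-5: Δb = 4 m, d̄ = (1.14+0.61)/2 = 0.875, v̄ = (0.38+0.31)/2 = 0.345 → q = 4×0.875×0.345 = 1.208 m³/s
Panel 5-6: Δb = 1.6 m, d̄ = (0.61+0.00)/2 = 0.305, v̄ = (0.31+0.00)/2 = 0.155 → q = 1.6×0.305×0.155 = 0.07564 m³/s
Q = Σ q = 2.882 m³/s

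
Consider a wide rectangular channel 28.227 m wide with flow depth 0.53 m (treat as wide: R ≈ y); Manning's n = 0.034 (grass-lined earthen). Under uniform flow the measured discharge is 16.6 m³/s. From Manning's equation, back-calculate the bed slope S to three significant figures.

0.00332

A = b·y = 28.227 × 0.53 = 14.96 m²
Wide channel: R ≈ y = 0.53 m
S = (Q·n / (1·A·R^(2/3)))² = (16.6×0.034 / (1×14.96×0.6549))² = 0.003318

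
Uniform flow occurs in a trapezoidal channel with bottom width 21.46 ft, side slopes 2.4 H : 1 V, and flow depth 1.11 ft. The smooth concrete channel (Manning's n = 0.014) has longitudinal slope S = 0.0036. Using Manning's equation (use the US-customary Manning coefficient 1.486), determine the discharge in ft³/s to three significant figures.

A = (b + z·y)·y = (21.46 + 2.4×1.11)×1.11 = 26.78 ft²
P = b + 2y√(1+z²) = 21.46 + 2×1.11×√(1+2.4²) = 27.23 ft
R = A/P = 26.78/27.23 = 0.9833 ft
Q = (1.486/n)·A·R^(2/3)·S^(1/2) = (1.486/0.014) × 26.78 × 0.9833^(2/3) × 0.0036^(1/2) = 168.6 ft³/s

169 ft³/s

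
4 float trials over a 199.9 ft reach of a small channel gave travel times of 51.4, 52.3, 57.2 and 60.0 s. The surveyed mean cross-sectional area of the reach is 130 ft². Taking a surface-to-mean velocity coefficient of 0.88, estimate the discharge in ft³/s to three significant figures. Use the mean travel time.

t̄ = (51.4 + 52.3 + 57.2 + 60.0) / 4 = 55.225 s
v_surface = L / t̄ = 199.9 / 55.225 = 3.620 ft/s
v_mean = 0.88 × 3.620 = 3.185 ft/s
Q = A × v_mean = 130 × 3.185 = 414.1 ft³/s

414 ft³/s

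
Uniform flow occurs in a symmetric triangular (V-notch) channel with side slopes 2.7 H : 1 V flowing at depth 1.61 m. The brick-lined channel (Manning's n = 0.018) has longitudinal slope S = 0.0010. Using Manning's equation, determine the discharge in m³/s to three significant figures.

A = z·y² = 2.7×1.61² = 6.999 m²
P = 2y√(1+z²) = 2×1.61×√(1+2.7²) = 9.271 m
R = A/P = 6.999/9.271 = 0.7549 m
Q = (1/n)·A·R^(2/3)·S^(1/2) = (1/0.018) × 6.999 × 0.7549^(2/3) × 0.0010^(1/2) = 10.19 m³/s

10.2 m³/s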